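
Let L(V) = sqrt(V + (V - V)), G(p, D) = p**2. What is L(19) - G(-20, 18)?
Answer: -400 + sqrt(19) ≈ -395.64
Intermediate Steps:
L(V) = sqrt(V) (L(V) = sqrt(V + 0) = sqrt(V))
L(19) - G(-20, 18) = sqrt(19) - 1*(-20)**2 = sqrt(19) - 1*400 = sqrt(19) - 400 = -400 + sqrt(19)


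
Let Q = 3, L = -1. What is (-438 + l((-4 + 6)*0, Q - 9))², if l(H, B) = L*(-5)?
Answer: 187489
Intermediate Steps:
l(H, B) = 5 (l(H, B) = -1*(-5) = 5)
(-438 + l((-4 + 6)*0, Q - 9))² = (-438 + 5)² = (-433)² = 187489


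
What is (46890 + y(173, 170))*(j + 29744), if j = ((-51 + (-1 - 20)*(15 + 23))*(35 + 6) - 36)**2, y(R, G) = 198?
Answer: 57174427074672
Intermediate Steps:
j = 1214174025 (j = ((-51 - 21*38)*41 - 36)**2 = ((-51 - 798)*41 - 36)**2 = (-849*41 - 36)**2 = (-34809 - 36)**2 = (-34845)**2 = 1214174025)
(46890 + y(173, 170))*(j + 29744) = (46890 + 198)*(1214174025 + 29744) = 47088*1214203769 = 57174427074672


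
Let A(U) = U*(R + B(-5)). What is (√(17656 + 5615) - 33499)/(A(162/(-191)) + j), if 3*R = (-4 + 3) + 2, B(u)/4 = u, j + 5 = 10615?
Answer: -6398309/2029696 + 191*√23271/2029696 ≈ -3.1380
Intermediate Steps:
j = 10610 (j = -5 + 10615 = 10610)
B(u) = 4*u
R = ⅓ (R = ((-4 + 3) + 2)/3 = (-1 + 2)/3 = (⅓)*1 = ⅓ ≈ 0.33333)
A(U) = -59*U/3 (A(U) = U*(⅓ + 4*(-5)) = U*(⅓ - 20) = U*(-59/3) = -59*U/3)
(√(17656 + 5615) - 33499)/(A(162/(-191)) + j) = (√(17656 + 5615) - 33499)/(-3186/(-191) + 10610) = (√23271 - 33499)/(-3186*(-1)/191 + 10610) = (-33499 + √23271)/(-59/3*(-162/191) + 10610) = (-33499 + √23271)/(3186/191 + 10610) = (-33499 + √23271)/(2029696/191) = (-33499 + √23271)*(191/2029696) = -6398309/2029696 + 191*√23271/2029696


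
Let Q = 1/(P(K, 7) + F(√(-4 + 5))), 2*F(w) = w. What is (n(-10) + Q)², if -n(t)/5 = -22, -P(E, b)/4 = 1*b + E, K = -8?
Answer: 984064/81 ≈ 12149.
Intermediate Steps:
P(E, b) = -4*E - 4*b (P(E, b) = -4*(1*b + E) = -4*(b + E) = -4*(E + b) = -4*E - 4*b)
n(t) = 110 (n(t) = -5*(-22) = 110)
F(w) = w/2
Q = 2/9 (Q = 1/((-4*(-8) - 4*7) + √(-4 + 5)/2) = 1/((32 - 28) + √1/2) = 1/(4 + (½)*1) = 1/(4 + ½) = 1/(9/2) = 2/9 ≈ 0.22222)
(n(-10) + Q)² = (110 + 2/9)² = (992/9)² = 984064/81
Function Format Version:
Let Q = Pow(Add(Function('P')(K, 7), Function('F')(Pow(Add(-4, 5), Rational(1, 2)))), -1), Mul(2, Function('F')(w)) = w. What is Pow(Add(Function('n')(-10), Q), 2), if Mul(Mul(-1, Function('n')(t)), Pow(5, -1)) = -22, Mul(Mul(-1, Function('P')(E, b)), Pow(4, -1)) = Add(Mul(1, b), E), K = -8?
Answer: Rational(984064, 81) ≈ 12149.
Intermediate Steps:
Function('P')(E, b) = Add(Mul(-4, E), Mul(-4, b)) (Function('P')(E, b) = Mul(-4, Add(Mul(1, b), E)) = Mul(-4, Add(b, E)) = Mul(-4, Add(E, b)) = Add(Mul(-4, E), Mul(-4, b)))
Function('n')(t) = 110 (Function('n')(t) = Mul(-5, -22) = 110)
Function('F')(w) = Mul(Rational(1, 2), w)
Q = Rational(2, 9) (Q = Pow(Add(Add(Mul(-4, -8), Mul(-4, 7)), Mul(Rational(1, 2), Pow(Add(-4, 5), Rational(1, 2)))), -1) = Pow(Add(Add(32, -28), Mul(Rational(1, 2), Pow(1, Rational(1, 2)))), -1) = Pow(Add(4, Mul(Rational(1, 2), 1)), -1) = Pow(Add(4, Rational(1, 2)), -1) = Pow(Rational(9, 2), -1) = Rational(2, 9) ≈ 0.22222)
Pow(Add(Function('n')(-10), Q), 2) = Pow(Add(110, Rational(2, 9)), 2) = Pow(Rational(992, 9), 2) = Rational(984064, 81)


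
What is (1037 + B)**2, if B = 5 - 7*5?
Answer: 1014049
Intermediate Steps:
B = -30 (B = 5 - 35 = -30)
(1037 + B)**2 = (1037 - 30)**2 = 1007**2 = 1014049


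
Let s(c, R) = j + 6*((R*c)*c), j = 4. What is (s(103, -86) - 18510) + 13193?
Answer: -5479557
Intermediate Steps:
s(c, R) = 4 + 6*R*c² (s(c, R) = 4 + 6*((R*c)*c) = 4 + 6*(R*c²) = 4 + 6*R*c²)
(s(103, -86) - 18510) + 13193 = ((4 + 6*(-86)*103²) - 18510) + 13193 = ((4 + 6*(-86)*10609) - 18510) + 13193 = ((4 - 5474244) - 18510) + 13193 = (-5474240 - 18510) + 13193 = -5492750 + 13193 = -5479557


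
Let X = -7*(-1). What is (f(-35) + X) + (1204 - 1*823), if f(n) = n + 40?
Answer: 393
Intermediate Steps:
X = 7
f(n) = 40 + n
(f(-35) + X) + (1204 - 1*823) = ((40 - 35) + 7) + (1204 - 1*823) = (5 + 7) + (1204 - 823) = 12 + 381 = 393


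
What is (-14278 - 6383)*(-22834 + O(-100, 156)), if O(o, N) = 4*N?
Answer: 458880810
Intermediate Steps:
(-14278 - 6383)*(-22834 + O(-100, 156)) = (-14278 - 6383)*(-22834 + 4*156) = -20661*(-22834 + 624) = -20661*(-22210) = 458880810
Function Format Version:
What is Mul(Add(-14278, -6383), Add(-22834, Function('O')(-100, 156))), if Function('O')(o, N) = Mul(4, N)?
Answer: 458880810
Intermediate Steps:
Mul(Add(-14278, -6383), Add(-22834, Function('O')(-100, 156))) = Mul(Add(-14278, -6383), Add(-22834, Mul(4, 156))) = Mul(-20661, Add(-22834, 624)) = Mul(-20661, -22210) = 458880810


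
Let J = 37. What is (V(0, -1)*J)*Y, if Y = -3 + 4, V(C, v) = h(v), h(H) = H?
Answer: -37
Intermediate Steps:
V(C, v) = v
Y = 1
(V(0, -1)*J)*Y = -1*37*1 = -37*1 = -37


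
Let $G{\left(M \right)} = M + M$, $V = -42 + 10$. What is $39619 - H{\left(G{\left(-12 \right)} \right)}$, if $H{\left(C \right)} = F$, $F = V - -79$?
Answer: $39572$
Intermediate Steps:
$V = -32$
$G{\left(M \right)} = 2 M$
$F = 47$ ($F = -32 - -79 = -32 + 79 = 47$)
$H{\left(C \right)} = 47$
$39619 - H{\left(G{\left(-12 \right)} \right)} = 39619 - 47 = 39572$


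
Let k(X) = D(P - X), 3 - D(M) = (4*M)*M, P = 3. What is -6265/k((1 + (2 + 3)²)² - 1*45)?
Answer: 6265/1577533 ≈ 0.0039714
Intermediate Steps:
D(M) = 3 - 4*M² (D(M) = 3 - 4*M*M = 3 - 4*M²)
k(X) = 3 - 4*(3 - X)²
-6265/k((1 + (2 + 3)²)² - 1*45) = -6265/(3 - 4*(-3 + ((1 + (2 + 3)²)² - 1*45))²) = -6265/(3 - 4*(-3 + ((1 + 5²)² - 45))²) = -6265/(3 - 4*(-3 + ((1 + 25)² - 45))²) = -6265/(3 - 4*(-3 + (26² - 45))²) = -6265/(3 - 4*(-3 + (676 - 45))²) = -6265/(3 - 4*(-3 + 631)²) = -6265/(3 - 4*628²) = -6265/(3 - 4*394384) = -6265/(3 - 1577536) = -6265/(-1577533) = -6265*(-1/1577533) = 6265/1577533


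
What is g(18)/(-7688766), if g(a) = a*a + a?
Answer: -57/1281461 ≈ -4.4480e-5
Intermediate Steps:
g(a) = a + a² (g(a) = a² + a = a + a²)
g(18)/(-7688766) = (18*(1 + 18))/(-7688766) = (18*19)*(-1/7688766) = 342*(-1/7688766) = -57/1281461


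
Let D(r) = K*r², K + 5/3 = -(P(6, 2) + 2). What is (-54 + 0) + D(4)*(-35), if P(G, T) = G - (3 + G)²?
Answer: -120002/3 ≈ -40001.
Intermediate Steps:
K = 214/3 (K = -5/3 - ((6 - (3 + 6)²) + 2) = -5/3 - ((6 - 1*9²) + 2) = -5/3 - ((6 - 1*81) + 2) = -5/3 - ((6 - 81) + 2) = -5/3 - (-75 + 2) = -5/3 - 1*(-73) = -5/3 + 73 = 214/3 ≈ 71.333)
D(r) = 214*r²/3
(-54 + 0) + D(4)*(-35) = (-54 + 0) + ((214/3)*4²)*(-35) = -54 + ((214/3)*16)*(-35) = -54 + (3424/3)*(-35) = -54 - 119840/3 = -120002/3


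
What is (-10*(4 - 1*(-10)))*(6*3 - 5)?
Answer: -1820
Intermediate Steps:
(-10*(4 - 1*(-10)))*(6*3 - 5) = (-10*(4 + 10))*(18 - 5) = -10*14*13 = -140*13 = -1820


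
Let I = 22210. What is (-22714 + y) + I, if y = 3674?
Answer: 3170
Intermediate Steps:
(-22714 + y) + I = (-22714 + 3674) + 22210 = -19040 + 22210 = 3170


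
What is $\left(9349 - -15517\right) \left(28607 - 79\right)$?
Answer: $709377248$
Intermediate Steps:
$\left(9349 - -15517\right) \left(28607 - 79\right) = \left(9349 + \left(-8067 + 23584\right)\right) 28528 = \left(9349 + 15517\right) 28528 = 24866 \cdot 28528 = 709377248$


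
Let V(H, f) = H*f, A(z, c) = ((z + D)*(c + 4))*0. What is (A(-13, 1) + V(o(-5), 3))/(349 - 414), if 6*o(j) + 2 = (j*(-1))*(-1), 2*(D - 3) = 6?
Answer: 7/130 ≈ 0.053846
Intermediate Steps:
D = 6 (D = 3 + (1/2)*6 = 3 + 3 = 6)
o(j) = -1/3 + j/6 (o(j) = -1/3 + ((j*(-1))*(-1))/6 = -1/3 + (-j*(-1))/6 = -1/3 + j/6)
A(z, c) = 0 (A(z, c) = ((z + 6)*(c + 4))*0 = ((6 + z)*(4 + c))*0 = ((4 + c)*(6 + z))*0 = 0)
(A(-13, 1) + V(o(-5), 3))/(349 - 414) = (0 + (-1/3 + (1/6)*(-5))*3)/(349 - 414) = (0 + (-1/3 - 5/6)*3)/(-65) = (0 - 7/6*3)*(-1/65) = (0 - 7/2)*(-1/65) = -7/2*(-1/65) = 7/130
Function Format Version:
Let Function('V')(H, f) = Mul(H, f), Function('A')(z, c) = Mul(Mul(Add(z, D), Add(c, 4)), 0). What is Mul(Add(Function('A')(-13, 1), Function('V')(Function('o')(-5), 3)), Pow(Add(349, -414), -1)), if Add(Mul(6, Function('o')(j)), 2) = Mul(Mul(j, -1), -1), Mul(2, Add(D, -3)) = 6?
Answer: Rational(7, 130) ≈ 0.053846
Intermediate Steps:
D = 6 (D = Add(3, Mul(Rational(1, 2), 6)) = Add(3, 3) = 6)
Function('o')(j) = Add(Rational(-1, 3), Mul(Rational(1, 6), j)) (Function('o')(j) = Add(Rational(-1, 3), Mul(Rational(1, 6), Mul(Mul(j, -1), -1))) = Add(Rational(-1, 3), Mul(Rational(1, 6), Mul(Mul(-1, j), -1))) = Add(Rational(-1, 3), Mul(Rational(1, 6), j)))
Function('A')(z, c) = 0 (Function('A')(z, c) = Mul(Mul(Add(z, 6), Add(c, 4)), 0) = Mul(Mul(Add(6, z), Add(4, c)), 0) = Mul(Mul(Add(4, c), Add(6, z)), 0) = 0)
Mul(Add(Function('A')(-13, 1), Function('V')(Function('o')(-5), 3)), Pow(Add(349, -414), -1)) = Mul(Add(0, Mul(Add(Rational(-1, 3), Mul(Rational(1, 6), -5)), 3)), Pow(Add(349, -414), -1)) = Mul(Add(0, Mul(Add(Rational(-1, 3), Rational(-5, 6)), 3)), Pow(-65, -1)) = Mul(Add(0, Mul(Rational(-7, 6), 3)), Rational(-1, 65)) = Mul(Add(0, Rational(-7, 2)), Rational(-1, 65)) = Mul(Rational(-7, 2), Rational(-1, 65)) = Rational(7, 130)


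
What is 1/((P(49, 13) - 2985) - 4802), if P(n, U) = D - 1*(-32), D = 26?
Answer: -1/7729 ≈ -0.00012938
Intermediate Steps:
P(n, U) = 58 (P(n, U) = 26 - 1*(-32) = 26 + 32 = 58)
1/((P(49, 13) - 2985) - 4802) = 1/((58 - 2985) - 4802) = 1/(-2927 - 4802) = 1/(-7729) = -1/7729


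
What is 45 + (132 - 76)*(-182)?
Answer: -10147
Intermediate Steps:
45 + (132 - 76)*(-182) = 45 + 56*(-182) = 45 - 10192 = -10147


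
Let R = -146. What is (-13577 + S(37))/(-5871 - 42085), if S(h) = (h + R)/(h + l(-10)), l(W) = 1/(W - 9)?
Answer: 9533125/33665112 ≈ 0.28317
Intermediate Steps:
l(W) = 1/(-9 + W)
S(h) = (-146 + h)/(-1/19 + h) (S(h) = (h - 146)/(h + 1/(-9 - 10)) = (-146 + h)/(h + 1/(-19)) = (-146 + h)/(h - 1/19) = (-146 + h)/(-1/19 + h))
(-13577 + S(37))/(-5871 - 42085) = (-13577 + 19*(-146 + 37)/(-1 + 19*37))/(-5871 - 42085) = (-13577 + 19*(-109)/(-1 + 703))/(-47956) = (-13577 + 19*(-109)/702)*(-1/47956) = (-13577 + 19*(1/702)*(-109))*(-1/47956) = (-13577 - 2071/702)*(-1/47956) = -9533125/702*(-1/47956) = 9533125/33665112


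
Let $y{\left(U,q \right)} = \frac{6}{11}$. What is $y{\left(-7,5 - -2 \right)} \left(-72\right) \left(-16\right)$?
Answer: $\frac{6912}{11} \approx 628.36$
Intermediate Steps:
$y{\left(U,q \right)} = \frac{6}{11}$ ($y{\left(U,q \right)} = 6 \cdot \frac{1}{11} = \frac{6}{11}$)
$y{\left(-7,5 - -2 \right)} \left(-72\right) \left(-16\right) = \frac{6}{11} \left(-72\right) \left(-16\right) = \left(- \frac{432}{11}\right) \left(-16\right) = \frac{6912}{11}$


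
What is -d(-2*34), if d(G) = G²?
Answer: -4624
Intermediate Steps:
-d(-2*34) = -(-2*34)² = -1*(-68)² = -1*4624 = -4624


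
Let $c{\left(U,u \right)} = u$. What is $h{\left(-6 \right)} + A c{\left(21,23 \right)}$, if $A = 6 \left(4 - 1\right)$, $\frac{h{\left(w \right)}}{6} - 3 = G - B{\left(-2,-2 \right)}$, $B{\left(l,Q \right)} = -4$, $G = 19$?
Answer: $570$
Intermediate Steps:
$h{\left(w \right)} = 156$ ($h{\left(w \right)} = 18 + 6 \left(19 - -4\right) = 18 + 6 \left(19 + 4\right) = 18 + 6 \cdot 23 = 18 + 138 = 156$)
$A = 18$ ($A = 6 \cdot 3 = 18$)
$h{\left(-6 \right)} + A c{\left(21,23 \right)} = 156 + 18 \cdot 23 = 156 + 414 = 570$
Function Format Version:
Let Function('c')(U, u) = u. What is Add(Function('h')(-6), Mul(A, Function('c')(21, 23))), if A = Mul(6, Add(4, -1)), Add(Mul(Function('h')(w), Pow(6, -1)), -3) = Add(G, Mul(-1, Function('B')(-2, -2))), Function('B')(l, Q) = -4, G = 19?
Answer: 570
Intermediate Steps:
Function('h')(w) = 156 (Function('h')(w) = Add(18, Mul(6, Add(19, Mul(-1, -4)))) = Add(18, Mul(6, Add(19, 4))) = Add(18, Mul(6, 23)) = Add(18, 138) = 156)
A = 18 (A = Mul(6, 3) = 18)
Add(Function('h')(-6), Mul(A, Function('c')(21, 23))) = Add(156, Mul(18, 23)) = Add(156, 414) = 570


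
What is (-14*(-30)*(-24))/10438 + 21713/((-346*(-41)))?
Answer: 41822707/74036734 ≈ 0.56489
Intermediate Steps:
(-14*(-30)*(-24))/10438 + 21713/((-346*(-41))) = (420*(-24))*(1/10438) + 21713/14186 = -10080*1/10438 + 21713*(1/14186) = -5040/5219 + 21713/14186 = 41822707/74036734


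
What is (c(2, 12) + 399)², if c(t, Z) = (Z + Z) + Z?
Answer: 189225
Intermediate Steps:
c(t, Z) = 3*Z (c(t, Z) = 2*Z + Z = 3*Z)
(c(2, 12) + 399)² = (3*12 + 399)² = (36 + 399)² = 435² = 189225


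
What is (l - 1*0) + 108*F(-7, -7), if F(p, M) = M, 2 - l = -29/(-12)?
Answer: -9077/12 ≈ -756.42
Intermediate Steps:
l = -5/12 (l = 2 - (-29)/(-12) = 2 - (-29)*(-1)/12 = 2 - 1*29/12 = 2 - 29/12 = -5/12 ≈ -0.41667)
(l - 1*0) + 108*F(-7, -7) = (-5/12 - 1*0) + 108*(-7) = (-5/12 + 0) - 756 = -5/12 - 756 = -9077/12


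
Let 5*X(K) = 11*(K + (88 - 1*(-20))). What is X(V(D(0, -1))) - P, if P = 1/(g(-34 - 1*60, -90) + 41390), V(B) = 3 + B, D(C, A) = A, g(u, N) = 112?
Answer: 10043483/41502 ≈ 242.00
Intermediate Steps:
X(K) = 1188/5 + 11*K/5 (X(K) = (11*(K + (88 - 1*(-20))))/5 = (11*(K + (88 + 20)))/5 = (11*(K + 108))/5 = (11*(108 + K))/5 = (1188 + 11*K)/5 = 1188/5 + 11*K/5)
P = 1/41502 (P = 1/(112 + 41390) = 1/41502 ≈ 2.4095e-5)
X(V(D(0, -1))) - P = (1188/5 + 11*(3 - 1)/5) - 1*1/41502 = (1188/5 + (11/5)*2) - 1/41502 = (1188/5 + 22/5) - 1/41502 = 242 - 1/41502 = 10043483/41502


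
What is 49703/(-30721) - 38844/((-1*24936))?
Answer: -3838957/63838238 ≈ -0.060136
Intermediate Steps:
49703/(-30721) - 38844/((-1*24936)) = 49703*(-1/30721) - 38844/(-24936) = -49703/30721 - 38844*(-1/24936) = -49703/30721 + 3237/2078 = -3838957/63838238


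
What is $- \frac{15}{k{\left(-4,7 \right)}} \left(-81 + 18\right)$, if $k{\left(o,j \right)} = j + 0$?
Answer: $135$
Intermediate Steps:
$k{\left(o,j \right)} = j$
$- \frac{15}{k{\left(-4,7 \right)}} \left(-81 + 18\right) = - \frac{15}{7} \left(-81 + 18\right) = \left(-15\right) \frac{1}{7} \left(-63\right) = \left(- \frac{15}{7}\right) \left(-63\right) = 135$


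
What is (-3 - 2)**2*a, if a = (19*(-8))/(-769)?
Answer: 3800/769 ≈ 4.9415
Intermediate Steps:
a = 152/769 (a = -152*(-1/769) = 152/769 ≈ 0.19766)
(-3 - 2)**2*a = (-3 - 2)**2*(152/769) = (-5)**2*(152/769) = 25*(152/769) = 3800/769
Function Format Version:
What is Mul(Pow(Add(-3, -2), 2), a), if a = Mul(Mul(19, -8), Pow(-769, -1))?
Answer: Rational(3800, 769) ≈ 4.9415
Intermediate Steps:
a = Rational(152, 769) (a = Mul(-152, Rational(-1, 769)) = Rational(152, 769) ≈ 0.19766)
Mul(Pow(Add(-3, -2), 2), a) = Mul(Pow(Add(-3, -2), 2), Rational(152, 769)) = Mul(Pow(-5, 2), Rational(152, 769)) = Mul(25, Rational(152, 769)) = Rational(3800, 769)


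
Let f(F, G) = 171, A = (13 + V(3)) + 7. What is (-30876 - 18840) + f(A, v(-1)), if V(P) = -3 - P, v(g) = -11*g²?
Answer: -49545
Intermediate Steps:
A = 14 (A = (13 + (-3 - 1*3)) + 7 = (13 + (-3 - 3)) + 7 = (13 - 6) + 7 = 7 + 7 = 14)
(-30876 - 18840) + f(A, v(-1)) = (-30876 - 18840) + 171 = -49716 + 171 = -49545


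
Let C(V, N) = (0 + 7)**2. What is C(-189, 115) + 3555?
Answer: 3604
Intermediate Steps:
C(V, N) = 49 (C(V, N) = 7**2 = 49)
C(-189, 115) + 3555 = 49 + 3555 = 3604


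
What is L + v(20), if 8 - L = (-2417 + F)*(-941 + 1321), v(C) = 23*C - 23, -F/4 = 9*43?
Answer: 1507145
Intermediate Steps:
F = -1548 (F = -36*43 = -4*387 = -1548)
v(C) = -23 + 23*C
L = 1506708 (L = 8 - (-2417 - 1548)*(-941 + 1321) = 8 - (-3965)*380 = 8 - 1*(-1506700) = 8 + 1506700 = 1506708)
L + v(20) = 1506708 + (-23 + 23*20) = 1506708 + (-23 + 460) = 1506708 + 437 = 1507145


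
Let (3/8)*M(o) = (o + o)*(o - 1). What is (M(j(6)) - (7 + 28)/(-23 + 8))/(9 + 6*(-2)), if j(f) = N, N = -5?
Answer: -487/9 ≈ -54.111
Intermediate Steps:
j(f) = -5
M(o) = 16*o*(-1 + o)/3 (M(o) = 8*((o + o)*(o - 1))/3 = 8*((2*o)*(-1 + o))/3 = 8*(2*o*(-1 + o))/3 = 16*o*(-1 + o)/3)
(M(j(6)) - (7 + 28)/(-23 + 8))/(9 + 6*(-2)) = ((16/3)*(-5)*(-1 - 5) - (7 + 28)/(-23 + 8))/(9 + 6*(-2)) = ((16/3)*(-5)*(-6) - 35/(-15))/(9 - 12) = (160 - 35*(-1)/15)/(-3) = (160 - 1*(-7/3))*(-1/3) = (160 + 7/3)*(-1/3) = (487/3)*(-1/3) = -487/9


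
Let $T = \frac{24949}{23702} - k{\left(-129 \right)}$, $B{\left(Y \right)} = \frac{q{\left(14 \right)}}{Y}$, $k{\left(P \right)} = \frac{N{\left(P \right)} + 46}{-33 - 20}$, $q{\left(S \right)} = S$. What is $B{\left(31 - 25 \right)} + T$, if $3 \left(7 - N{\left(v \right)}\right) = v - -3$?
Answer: $\frac{19515403}{3768618} \approx 5.1784$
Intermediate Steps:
$N{\left(v \right)} = 6 - \frac{v}{3}$ ($N{\left(v \right)} = 7 - \frac{v - -3}{3} = 7 - \frac{v + 3}{3} = 7 - \frac{3 + v}{3} = 7 - \left(1 + \frac{v}{3}\right) = 6 - \frac{v}{3}$)
$k{\left(P \right)} = - \frac{52}{53} + \frac{P}{159}$ ($k{\left(P \right)} = \frac{\left(6 - \frac{P}{3}\right) + 46}{-33 - 20} = \frac{52 - \frac{P}{3}}{-53} = \left(52 - \frac{P}{3}\right) \left(- \frac{1}{53}\right) = - \frac{52}{53} + \frac{P}{159}$)
$B{\left(Y \right)} = \frac{14}{Y}$
$T = \frac{3573987}{1256206}$ ($T = \frac{24949}{23702} - \left(- \frac{52}{53} + \frac{1}{159} \left(-129\right)\right) = 24949 \cdot \frac{1}{23702} - \left(- \frac{52}{53} - \frac{43}{53}\right) = \frac{24949}{23702} - - \frac{95}{53} = \frac{24949}{23702} + \frac{95}{53} = \frac{3573987}{1256206} \approx 2.8451$)
$B{\left(31 - 25 \right)} + T = \frac{14}{31 - 25} + \frac{3573987}{1256206} = \frac{14}{6} + \frac{3573987}{1256206} = 14 \cdot \frac{1}{6} + \frac{3573987}{1256206} = \frac{7}{3} + \frac{3573987}{1256206} = \frac{19515403}{3768618}$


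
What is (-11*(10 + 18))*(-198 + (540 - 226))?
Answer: -35728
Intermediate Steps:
(-11*(10 + 18))*(-198 + (540 - 226)) = (-11*28)*(-198 + 314) = -308*116 = -35728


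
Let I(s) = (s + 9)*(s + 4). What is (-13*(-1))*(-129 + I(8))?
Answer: 975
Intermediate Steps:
I(s) = (4 + s)*(9 + s) (I(s) = (9 + s)*(4 + s) = (4 + s)*(9 + s))
(-13*(-1))*(-129 + I(8)) = (-13*(-1))*(-129 + (36 + 8² + 13*8)) = 13*(-129 + (36 + 64 + 104)) = 13*(-129 + 204) = 13*75 = 975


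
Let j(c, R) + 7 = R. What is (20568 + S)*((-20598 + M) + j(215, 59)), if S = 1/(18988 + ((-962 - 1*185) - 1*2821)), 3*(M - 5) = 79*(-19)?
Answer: -4875245807941/11265 ≈ -4.3278e+8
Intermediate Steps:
M = -1486/3 (M = 5 + (79*(-19))/3 = 5 + (1/3)*(-1501) = 5 - 1501/3 = -1486/3 ≈ -495.33)
j(c, R) = -7 + R
S = 1/15020 (S = 1/(18988 + ((-962 - 185) - 2821)) = 1/(18988 + (-1147 - 2821)) = 1/(18988 - 3968) = 1/15020 ≈ 6.6578e-5)
(20568 + S)*((-20598 + M) + j(215, 59)) = (20568 + 1/15020)*((-20598 - 1486/3) + (-7 + 59)) = 308931361*(-63280/3 + 52)/15020 = (308931361/15020)*(-63124/3) = -4875245807941/11265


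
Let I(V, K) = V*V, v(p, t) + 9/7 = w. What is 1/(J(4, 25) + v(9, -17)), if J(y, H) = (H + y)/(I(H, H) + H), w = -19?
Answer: -4550/92097 ≈ -0.049404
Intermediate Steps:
v(p, t) = -142/7 (v(p, t) = -9/7 - 19 = -142/7)
I(V, K) = V²
J(y, H) = (H + y)/(H + H²) (J(y, H) = (H + y)/(H² + H) = (H + y)/(H + H²))
1/(J(4, 25) + v(9, -17)) = 1/((25 + 4)/(25*(1 + 25)) - 142/7) = 1/((1/25)*29/26 - 142/7) = 1/((1/25)*(1/26)*29 - 142/7) = 1/(29/650 - 142/7) = 1/(-92097/4550) = -4550/92097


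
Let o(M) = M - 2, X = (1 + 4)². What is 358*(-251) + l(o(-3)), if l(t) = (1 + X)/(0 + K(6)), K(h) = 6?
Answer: -269561/3 ≈ -89854.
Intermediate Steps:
X = 25 (X = 5² = 25)
o(M) = -2 + M
l(t) = 13/3 (l(t) = (1 + 25)/(0 + 6) = 26/6 = 26*(⅙) = 13/3)
358*(-251) + l(o(-3)) = 358*(-251) + 13/3 = -89858 + 13/3 = -269561/3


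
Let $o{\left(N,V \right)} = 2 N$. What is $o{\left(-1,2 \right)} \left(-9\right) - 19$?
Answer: $-1$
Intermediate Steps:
$o{\left(-1,2 \right)} \left(-9\right) - 19 = 2 \left(-1\right) \left(-9\right) - 19 = \left(-2\right) \left(-9\right) - 19 = 18 - 19 = -1$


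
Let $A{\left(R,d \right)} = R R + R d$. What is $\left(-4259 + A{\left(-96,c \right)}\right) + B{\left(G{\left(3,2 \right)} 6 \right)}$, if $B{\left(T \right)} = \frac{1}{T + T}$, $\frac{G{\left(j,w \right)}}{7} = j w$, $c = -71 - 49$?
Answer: $\frac{8304409}{504} \approx 16477.0$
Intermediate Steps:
$c = -120$
$G{\left(j,w \right)} = 7 j w$
$A{\left(R,d \right)} = R^{2} + R d$
$B{\left(T \right)} = \frac{1}{2 T}$
$\left(-4259 + A{\left(-96,c \right)}\right) + B{\left(G{\left(3,2 \right)} 6 \right)} = \left(-4259 - 96 \left(-96 - 120\right)\right) + \frac{1}{2 \cdot 7 \cdot 3 \cdot 2 \cdot 6} = \left(-4259 - -20736\right) + \frac{1}{2 \cdot 42 \cdot 6} = \left(-4259 + 20736\right) + \frac{1}{2 \cdot 252} = 16477 + \frac{1}{2} \cdot \frac{1}{252} = 16477 + \frac{1}{504} = \frac{8304409}{504}$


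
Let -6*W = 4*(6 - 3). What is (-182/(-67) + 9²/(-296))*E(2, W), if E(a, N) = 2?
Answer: 48445/9916 ≈ 4.8855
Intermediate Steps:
W = -2 (W = -2*(6 - 3)/3 = -2*3/3 = -⅙*12 = -2)
(-182/(-67) + 9²/(-296))*E(2, W) = (-182/(-67) + 9²/(-296))*2 = (-182*(-1/67) + 81*(-1/296))*2 = (182/67 - 81/296)*2 = (48445/19832)*2 = 48445/9916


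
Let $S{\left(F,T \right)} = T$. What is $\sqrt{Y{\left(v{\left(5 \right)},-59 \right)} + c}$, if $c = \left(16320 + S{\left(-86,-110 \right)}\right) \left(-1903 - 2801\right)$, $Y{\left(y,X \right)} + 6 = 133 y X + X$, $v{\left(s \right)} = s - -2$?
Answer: $i \sqrt{76306834} \approx 8735.4 i$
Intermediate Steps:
$v{\left(s \right)} = 2 + s$ ($v{\left(s \right)} = s + 2 = 2 + s$)
$Y{\left(y,X \right)} = -6 + X + 133 X y$ ($Y{\left(y,X \right)} = -6 + \left(133 y X + X\right) = -6 + \left(133 X y + X\right) = -6 + \left(X + 133 X y\right) = -6 + X + 133 X y$)
$c = -76251840$ ($c = \left(16320 - 110\right) \left(-1903 - 2801\right) = 16210 \left(-4704\right) = -76251840$)
$\sqrt{Y{\left(v{\left(5 \right)},-59 \right)} + c} = \sqrt{\left(-6 - 59 + 133 \left(-59\right) \left(2 + 5\right)\right) - 76251840} = \sqrt{\left(-6 - 59 + 133 \left(-59\right) 7\right) - 76251840} = \sqrt{\left(-6 - 59 - 54929\right) - 76251840} = \sqrt{-54994 - 76251840} = \sqrt{-76306834} = i \sqrt{76306834}$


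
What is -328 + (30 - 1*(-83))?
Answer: -215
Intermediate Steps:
-328 + (30 - 1*(-83)) = -328 + (30 + 83) = -328 + 113 = -215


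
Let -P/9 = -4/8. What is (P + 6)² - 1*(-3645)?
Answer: 15021/4 ≈ 3755.3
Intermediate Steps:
P = 9/2 (P = -(-9)*4/8 = -(-9)*4*(⅛) = -(-9)/2 = -9*(-½) = 9/2 ≈ 4.5000)
(P + 6)² - 1*(-3645) = (9/2 + 6)² - 1*(-3645) = (21/2)² + 3645 = 441/4 + 3645 = 15021/4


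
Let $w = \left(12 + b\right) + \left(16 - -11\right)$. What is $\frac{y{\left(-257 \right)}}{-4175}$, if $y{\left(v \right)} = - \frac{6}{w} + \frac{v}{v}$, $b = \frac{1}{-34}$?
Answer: $- \frac{1121}{5531875} \approx -0.00020264$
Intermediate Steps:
$b = - \frac{1}{34} \approx -0.029412$
$w = \frac{1325}{34}$ ($w = \left(12 - \frac{1}{34}\right) + \left(16 - -11\right) = \frac{407}{34} + \left(16 + 11\right) = \frac{407}{34} + 27 = \frac{1325}{34} \approx 38.971$)
$y{\left(v \right)} = \frac{1121}{1325}$ ($y{\left(v \right)} = - \frac{6}{\frac{1325}{34}} + \frac{v}{v} = \left(-6\right) \frac{34}{1325} + 1 = - \frac{204}{1325} + 1 = \frac{1121}{1325}$)
$\frac{y{\left(-257 \right)}}{-4175} = \frac{1121}{1325 \left(-4175\right)} = \frac{1121}{1325} \left(- \frac{1}{4175}\right) = - \frac{1121}{5531875}$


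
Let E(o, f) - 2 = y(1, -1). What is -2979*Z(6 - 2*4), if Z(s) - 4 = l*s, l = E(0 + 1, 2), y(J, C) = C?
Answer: -5958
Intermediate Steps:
E(o, f) = 1 (E(o, f) = 2 - 1 = 1)
l = 1
Z(s) = 4 + s (Z(s) = 4 + 1*s = 4 + s)
-2979*Z(6 - 2*4) = -2979*(4 + (6 - 2*4)) = -2979*(4 + (6 - 8)) = -2979*(4 - 2) = -2979*2 = -5958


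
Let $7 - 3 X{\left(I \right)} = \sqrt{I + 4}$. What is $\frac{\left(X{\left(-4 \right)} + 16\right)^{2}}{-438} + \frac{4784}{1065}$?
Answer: $\frac{5212301}{1399410} \approx 3.7246$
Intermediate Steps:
$X{\left(I \right)} = \frac{7}{3} - \frac{\sqrt{4 + I}}{3}$ ($X{\left(I \right)} = \frac{7}{3} - \frac{\sqrt{I + 4}}{3} = \frac{7}{3} - \frac{\sqrt{4 + I}}{3}$)
$\frac{\left(X{\left(-4 \right)} + 16\right)^{2}}{-438} + \frac{4784}{1065} = \frac{\left(\left(\frac{7}{3} - \frac{\sqrt{4 - 4}}{3}\right) + 16\right)^{2}}{-438} + \frac{4784}{1065} = \left(\left(\frac{7}{3} - \frac{\sqrt{0}}{3}\right) + 16\right)^{2} \left(- \frac{1}{438}\right) + 4784 \cdot \frac{1}{1065} = \left(\left(\frac{7}{3} - 0\right) + 16\right)^{2} \left(- \frac{1}{438}\right) + \frac{4784}{1065} = \left(\left(\frac{7}{3} + 0\right) + 16\right)^{2} \left(- \frac{1}{438}\right) + \frac{4784}{1065} = \left(\frac{7}{3} + 16\right)^{2} \left(- \frac{1}{438}\right) + \frac{4784}{1065} = \left(\frac{55}{3}\right)^{2} \left(- \frac{1}{438}\right) + \frac{4784}{1065} = \frac{3025}{9} \left(- \frac{1}{438}\right) + \frac{4784}{1065} = - \frac{3025}{3942} + \frac{4784}{1065} = \frac{5212301}{1399410}$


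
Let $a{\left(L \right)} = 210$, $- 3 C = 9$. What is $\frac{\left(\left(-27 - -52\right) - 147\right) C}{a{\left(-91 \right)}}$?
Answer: $\frac{61}{35} \approx 1.7429$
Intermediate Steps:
$C = -3$ ($C = \left(- \frac{1}{3}\right) 9 = -3$)
$\frac{\left(\left(-27 - -52\right) - 147\right) C}{a{\left(-91 \right)}} = \frac{\left(\left(-27 - -52\right) - 147\right) \left(-3\right)}{210} = \left(\left(-27 + 52\right) - 147\right) \left(-3\right) \frac{1}{210} = \left(25 - 147\right) \left(-3\right) \frac{1}{210} = \left(-122\right) \left(-3\right) \frac{1}{210} = 366 \cdot \frac{1}{210} = \frac{61}{35}$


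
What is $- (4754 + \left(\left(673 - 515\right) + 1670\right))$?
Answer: $-6582$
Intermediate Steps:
$- (4754 + \left(\left(673 - 515\right) + 1670\right)) = - (4754 + \left(158 + 1670\right)) = - (4754 + 1828) = \left(-1\right) 6582 = -6582$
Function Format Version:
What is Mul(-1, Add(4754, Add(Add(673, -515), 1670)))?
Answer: -6582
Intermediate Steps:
Mul(-1, Add(4754, Add(Add(673, -515), 1670))) = Mul(-1, Add(4754, Add(158, 1670))) = Mul(-1, Add(4754, 1828)) = Mul(-1, 6582) = -6582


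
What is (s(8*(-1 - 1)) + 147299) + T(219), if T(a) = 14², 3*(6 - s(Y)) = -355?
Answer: 442858/3 ≈ 1.4762e+5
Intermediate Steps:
s(Y) = 373/3 (s(Y) = 6 - ⅓*(-355) = 6 + 355/3 = 373/3)
T(a) = 196
(s(8*(-1 - 1)) + 147299) + T(219) = (373/3 + 147299) + 196 = 442270/3 + 196 = 442858/3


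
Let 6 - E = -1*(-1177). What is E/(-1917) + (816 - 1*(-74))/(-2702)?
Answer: 728956/2589867 ≈ 0.28146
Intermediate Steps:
E = -1171 (E = 6 - (-1)*(-1177) = 6 - 1*1177 = 6 - 1177 = -1171)
E/(-1917) + (816 - 1*(-74))/(-2702) = -1171/(-1917) + (816 - 1*(-74))/(-2702) = -1171*(-1/1917) + (816 + 74)*(-1/2702) = 1171/1917 + 890*(-1/2702) = 1171/1917 - 445/1351 = 728956/2589867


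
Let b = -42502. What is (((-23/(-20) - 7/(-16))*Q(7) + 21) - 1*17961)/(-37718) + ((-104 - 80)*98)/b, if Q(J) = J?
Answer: 57685782101/64123617440 ≈ 0.89960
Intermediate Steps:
(((-23/(-20) - 7/(-16))*Q(7) + 21) - 1*17961)/(-37718) + ((-104 - 80)*98)/b = (((-23/(-20) - 7/(-16))*7 + 21) - 1*17961)/(-37718) + ((-104 - 80)*98)/(-42502) = (((-23*(-1/20) - 7*(-1/16))*7 + 21) - 17961)*(-1/37718) - 184*98*(-1/42502) = (((23/20 + 7/16)*7 + 21) - 17961)*(-1/37718) - 18032*(-1/42502) = (((127/80)*7 + 21) - 17961)*(-1/37718) + 9016/21251 = ((889/80 + 21) - 17961)*(-1/37718) + 9016/21251 = (2569/80 - 17961)*(-1/37718) + 9016/21251 = -1434311/80*(-1/37718) + 9016/21251 = 1434311/3017440 + 9016/21251 = 57685782101/64123617440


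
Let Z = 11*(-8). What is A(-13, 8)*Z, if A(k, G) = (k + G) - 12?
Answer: 1496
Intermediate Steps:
A(k, G) = -12 + G + k (A(k, G) = (G + k) - 12 = -12 + G + k)
Z = -88
A(-13, 8)*Z = (-12 + 8 - 13)*(-88) = -17*(-88) = 1496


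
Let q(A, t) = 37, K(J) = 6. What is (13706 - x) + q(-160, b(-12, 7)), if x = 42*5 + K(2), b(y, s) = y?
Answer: 13527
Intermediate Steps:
x = 216 (x = 42*5 + 6 = 210 + 6 = 216)
(13706 - x) + q(-160, b(-12, 7)) = (13706 - 1*216) + 37 = (13706 - 216) + 37 = 13490 + 37 = 13527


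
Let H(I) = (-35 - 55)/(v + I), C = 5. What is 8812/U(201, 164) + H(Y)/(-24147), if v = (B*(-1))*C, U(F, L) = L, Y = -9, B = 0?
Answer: 53195431/990027 ≈ 53.731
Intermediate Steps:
v = 0 (v = (0*(-1))*5 = 0*5 = 0)
H(I) = -90/I (H(I) = (-35 - 55)/(0 + I) = -90/I)
8812/U(201, 164) + H(Y)/(-24147) = 8812/164 - 90/(-9)/(-24147) = 8812*(1/164) - 90*(-1/9)*(-1/24147) = 2203/41 + 10*(-1/24147) = 2203/41 - 10/24147 = 53195431/990027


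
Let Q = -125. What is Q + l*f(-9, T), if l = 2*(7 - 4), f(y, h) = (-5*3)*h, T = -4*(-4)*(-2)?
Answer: 2755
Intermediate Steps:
T = -32 (T = 16*(-2) = -32)
f(y, h) = -15*h
l = 6 (l = 2*3 = 6)
Q + l*f(-9, T) = -125 + 6*(-15*(-32)) = -125 + 6*480 = -125 + 2880 = 2755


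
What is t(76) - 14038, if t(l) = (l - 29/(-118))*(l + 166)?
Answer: 260395/59 ≈ 4413.5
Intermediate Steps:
t(l) = (166 + l)*(29/118 + l) (t(l) = (l - 29*(-1/118))*(166 + l) = (l + 29/118)*(166 + l) = (29/118 + l)*(166 + l) = (166 + l)*(29/118 + l))
t(76) - 14038 = (2407/59 + 76² + (19617/118)*76) - 14038 = (2407/59 + 5776 + 745446/59) - 14038 = 1088637/59 - 14038 = 260395/59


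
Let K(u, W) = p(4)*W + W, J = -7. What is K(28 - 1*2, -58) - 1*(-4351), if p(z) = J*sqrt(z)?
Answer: 5105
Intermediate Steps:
p(z) = -7*sqrt(z)
K(u, W) = -13*W (K(u, W) = (-7*sqrt(4))*W + W = (-7*2)*W + W = -14*W + W = -13*W)
K(28 - 1*2, -58) - 1*(-4351) = -13*(-58) - 1*(-4351) = 754 + 4351 = 5105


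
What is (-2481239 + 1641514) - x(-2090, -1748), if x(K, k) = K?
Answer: -837635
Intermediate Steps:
(-2481239 + 1641514) - x(-2090, -1748) = (-2481239 + 1641514) - 1*(-2090) = -839725 + 2090 = -837635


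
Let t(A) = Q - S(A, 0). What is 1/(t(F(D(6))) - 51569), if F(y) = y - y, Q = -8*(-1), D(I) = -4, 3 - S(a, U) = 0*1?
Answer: -1/51564 ≈ -1.9393e-5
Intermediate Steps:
S(a, U) = 3 (S(a, U) = 3 - 0 = 3 - 1*0 = 3 + 0 = 3)
Q = 8
F(y) = 0
t(A) = 5 (t(A) = 8 - 1*3 = 8 - 3 = 5)
1/(t(F(D(6))) - 51569) = 1/(5 - 51569) = 1/(-51564) = -1/51564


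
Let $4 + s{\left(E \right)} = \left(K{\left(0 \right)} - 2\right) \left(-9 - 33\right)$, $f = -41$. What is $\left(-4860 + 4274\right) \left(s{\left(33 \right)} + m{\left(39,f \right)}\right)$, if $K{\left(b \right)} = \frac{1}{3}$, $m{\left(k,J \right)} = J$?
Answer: $-14650$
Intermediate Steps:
$K{\left(b \right)} = \frac{1}{3}$
$s{\left(E \right)} = 66$ ($s{\left(E \right)} = -4 + \left(\frac{1}{3} - 2\right) \left(-9 - 33\right) = -4 - -70 = -4 + 70 = 66$)
$\left(-4860 + 4274\right) \left(s{\left(33 \right)} + m{\left(39,f \right)}\right) = \left(-4860 + 4274\right) \left(66 - 41\right) = \left(-586\right) 25 = -14650$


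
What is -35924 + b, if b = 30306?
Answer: -5618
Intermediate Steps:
-35924 + b = -35924 + 30306 = -5618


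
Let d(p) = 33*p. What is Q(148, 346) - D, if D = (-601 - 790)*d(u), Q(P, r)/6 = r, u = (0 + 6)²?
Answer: 1654584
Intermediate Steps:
u = 36 (u = 6² = 36)
Q(P, r) = 6*r
D = -1652508 (D = (-601 - 790)*(33*36) = -1391*1188 = -1652508)
Q(148, 346) - D = 6*346 - 1*(-1652508) = 2076 + 1652508 = 1654584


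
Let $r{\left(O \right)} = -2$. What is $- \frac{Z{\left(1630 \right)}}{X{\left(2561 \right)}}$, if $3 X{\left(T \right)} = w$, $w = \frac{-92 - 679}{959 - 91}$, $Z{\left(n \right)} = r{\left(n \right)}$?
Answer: $- \frac{1736}{257} \approx -6.7549$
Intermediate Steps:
$Z{\left(n \right)} = -2$
$w = - \frac{771}{868} \approx -0.88825$
$X{\left(T \right)} = - \frac{257}{868}$ ($X{\left(T \right)} = \frac{1}{3} \left(- \frac{771}{868}\right) = - \frac{257}{868}$)
$- \frac{Z{\left(1630 \right)}}{X{\left(2561 \right)}} = - \frac{-2}{- \frac{257}{868}} = - \frac{\left(-2\right) \left(-868\right)}{257} = \left(-1\right) \frac{1736}{257} = - \frac{1736}{257}$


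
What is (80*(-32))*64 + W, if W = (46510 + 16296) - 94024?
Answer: -195058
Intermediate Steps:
W = -31218 (W = 62806 - 94024 = -31218)
(80*(-32))*64 + W = (80*(-32))*64 - 31218 = -2560*64 - 31218 = -163840 - 31218 = -195058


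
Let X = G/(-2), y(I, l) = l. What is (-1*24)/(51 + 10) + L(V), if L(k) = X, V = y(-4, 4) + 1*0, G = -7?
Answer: 379/122 ≈ 3.1066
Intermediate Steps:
V = 4 (V = 4 + 1*0 = 4 + 0 = 4)
X = 7/2 (X = -7/(-2) = -7*(-½) = 7/2 ≈ 3.5000)
L(k) = 7/2
(-1*24)/(51 + 10) + L(V) = (-1*24)/(51 + 10) + 7/2 = -24/61 + 7/2 = 379/122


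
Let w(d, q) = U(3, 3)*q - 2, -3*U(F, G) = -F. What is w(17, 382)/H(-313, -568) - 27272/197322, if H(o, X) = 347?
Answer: 32759488/34235367 ≈ 0.95689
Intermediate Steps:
U(F, G) = F/3 (U(F, G) = -(-1)*F/3 = F/3)
w(d, q) = -2 + q (w(d, q) = ((1/3)*3)*q - 2 = 1*q - 2 = q - 2 = -2 + q)
w(17, 382)/H(-313, -568) - 27272/197322 = (-2 + 382)/347 - 27272/197322 = 380*(1/347) - 27272*1/197322 = 380/347 - 13636/98661 = 32759488/34235367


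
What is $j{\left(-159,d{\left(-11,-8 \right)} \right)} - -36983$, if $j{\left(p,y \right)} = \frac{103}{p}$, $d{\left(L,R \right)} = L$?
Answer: $\frac{5880194}{159} \approx 36982.0$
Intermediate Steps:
$j{\left(-159,d{\left(-11,-8 \right)} \right)} - -36983 = \frac{103}{-159} - -36983 = 103 \left(- \frac{1}{159}\right) + 36983 = - \frac{103}{159} + 36983 = \frac{5880194}{159}$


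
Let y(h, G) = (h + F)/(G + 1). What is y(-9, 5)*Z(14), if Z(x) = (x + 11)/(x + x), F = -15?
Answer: -25/7 ≈ -3.5714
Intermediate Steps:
y(h, G) = (-15 + h)/(1 + G) (y(h, G) = (h - 15)/(G + 1) = (-15 + h)/(1 + G))
Z(x) = (11 + x)/(2*x) (Z(x) = (11 + x)/((2*x)) = (11 + x)*(1/(2*x)) = (11 + x)/(2*x))
y(-9, 5)*Z(14) = ((-15 - 9)/(1 + 5))*((½)*(11 + 14)/14) = (-24/6)*((½)*(1/14)*25) = ((⅙)*(-24))*(25/28) = -4*25/28 = -25/7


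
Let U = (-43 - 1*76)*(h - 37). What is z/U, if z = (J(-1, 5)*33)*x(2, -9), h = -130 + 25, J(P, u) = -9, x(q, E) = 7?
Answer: -297/2414 ≈ -0.12303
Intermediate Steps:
h = -105
U = 16898 (U = (-43 - 1*76)*(-105 - 37) = (-43 - 76)*(-142) = -119*(-142) = 16898)
z = -2079 (z = -9*33*7 = -297*7 = -2079)
z/U = -2079/16898 = -2079*1/16898 = -297/2414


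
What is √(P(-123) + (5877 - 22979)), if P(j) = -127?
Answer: I*√17229 ≈ 131.26*I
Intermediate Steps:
√(P(-123) + (5877 - 22979)) = √(-127 + (5877 - 22979)) = √(-127 - 17102) = √(-17229) = I*√17229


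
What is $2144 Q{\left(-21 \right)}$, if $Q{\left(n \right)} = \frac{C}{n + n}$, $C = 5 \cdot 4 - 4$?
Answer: $- \frac{17152}{21} \approx -816.76$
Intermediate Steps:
$C = 16$ ($C = 20 - 4 = 16$)
$Q{\left(n \right)} = \frac{8}{n}$ ($Q{\left(n \right)} = \frac{1}{n + n} 16 = \frac{1}{2 n} 16 = \frac{8}{n}$)
$2144 Q{\left(-21 \right)} = 2144 \frac{8}{-21} = 2144 \cdot 8 \left(- \frac{1}{21}\right) = 2144 \left(- \frac{8}{21}\right) = - \frac{17152}{21}$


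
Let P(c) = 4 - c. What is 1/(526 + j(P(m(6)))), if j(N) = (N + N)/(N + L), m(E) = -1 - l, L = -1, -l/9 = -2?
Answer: 11/5809 ≈ 0.0018936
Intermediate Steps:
l = 18 (l = -9*(-2) = 18)
m(E) = -19 (m(E) = -1 - 1*18 = -1 - 18 = -19)
j(N) = 2*N/(-1 + N) (j(N) = (N + N)/(N - 1) = (2*N)/(-1 + N) = 2*N/(-1 + N))
1/(526 + j(P(m(6)))) = 1/(526 + 2*(4 - 1*(-19))/(-1 + (4 - 1*(-19)))) = 1/(526 + 2*(4 + 19)/(-1 + (4 + 19))) = 1/(526 + 2*23/(-1 + 23)) = 1/(526 + 2*23/22) = 1/(526 + 2*23*(1/22)) = 1/(526 + 23/11) = 1/(5809/11) = 11/5809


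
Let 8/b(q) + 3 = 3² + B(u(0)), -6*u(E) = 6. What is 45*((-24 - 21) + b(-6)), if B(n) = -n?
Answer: -13815/7 ≈ -1973.6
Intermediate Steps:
u(E) = -1 (u(E) = -⅙*6 = -1)
b(q) = 8/7 (b(q) = 8/(-3 + (3² - 1*(-1))) = 8/(-3 + (9 + 1)) = 8/(-3 + 10) = 8/7)
45*((-24 - 21) + b(-6)) = 45*((-24 - 21) + 8/7) = 45*(-45 + 8/7) = 45*(-307/7) = -13815/7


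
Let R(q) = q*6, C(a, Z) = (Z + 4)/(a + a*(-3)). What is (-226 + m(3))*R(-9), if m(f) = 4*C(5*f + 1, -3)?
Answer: 48843/4 ≈ 12211.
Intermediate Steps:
C(a, Z) = -(4 + Z)/(2*a) (C(a, Z) = (4 + Z)/(a - 3*a) = (4 + Z)/((-2*a)) = (4 + Z)*(-1/(2*a)) = -(4 + Z)/(2*a))
R(q) = 6*q
m(f) = -2/(1 + 5*f) (m(f) = 4*((-4 - 1*(-3))/(2*(5*f + 1))) = 4*((-4 + 3)/(2*(1 + 5*f))) = 4*((1/2)*(-1)/(1 + 5*f)) = 4*(-1/(2*(1 + 5*f))) = -2/(1 + 5*f))
(-226 + m(3))*R(-9) = (-226 - 2/(1 + 5*3))*(6*(-9)) = (-226 - 2/(1 + 15))*(-54) = (-226 - 2/16)*(-54) = (-226 - 2*1/16)*(-54) = (-226 - 1/8)*(-54) = -1809/8*(-54) = 48843/4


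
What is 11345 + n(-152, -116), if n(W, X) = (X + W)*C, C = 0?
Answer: 11345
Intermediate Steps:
n(W, X) = 0 (n(W, X) = (X + W)*0 = (W + X)*0 = 0)
11345 + n(-152, -116) = 11345 + 0 = 11345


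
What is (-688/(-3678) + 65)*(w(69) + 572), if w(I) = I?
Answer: 76842439/1839 ≈ 41785.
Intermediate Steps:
(-688/(-3678) + 65)*(w(69) + 572) = (-688/(-3678) + 65)*(69 + 572) = (-688*(-1/3678) + 65)*641 = (344/1839 + 65)*641 = (119879/1839)*641 = 76842439/1839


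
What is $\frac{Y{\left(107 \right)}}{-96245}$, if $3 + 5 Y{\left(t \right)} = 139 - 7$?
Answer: $- \frac{129}{481225} \approx -0.00026807$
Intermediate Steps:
$Y{\left(t \right)} = \frac{129}{5}$ ($Y{\left(t \right)} = - \frac{3}{5} + \frac{139 - 7}{5} = - \frac{3}{5} + \frac{1}{5} \cdot 132 = - \frac{3}{5} + \frac{132}{5} = \frac{129}{5}$)
$\frac{Y{\left(107 \right)}}{-96245} = \frac{129}{5 \left(-96245\right)} = \frac{129}{5} \left(- \frac{1}{96245}\right) = - \frac{129}{481225}$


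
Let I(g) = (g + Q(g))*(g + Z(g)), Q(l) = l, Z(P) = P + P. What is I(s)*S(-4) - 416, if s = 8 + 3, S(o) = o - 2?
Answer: -4772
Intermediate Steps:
Z(P) = 2*P
S(o) = -2 + o
s = 11
I(g) = 6*g**2 (I(g) = (g + g)*(g + 2*g) = (2*g)*(3*g) = 6*g**2)
I(s)*S(-4) - 416 = (6*11**2)*(-2 - 4) - 416 = (6*121)*(-6) - 416 = 726*(-6) - 416 = -4356 - 416 = -4772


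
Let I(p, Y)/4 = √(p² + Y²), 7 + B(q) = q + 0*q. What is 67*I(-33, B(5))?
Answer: 268*√1093 ≈ 8860.2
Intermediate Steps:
B(q) = -7 + q (B(q) = -7 + (q + 0*q) = -7 + (q + 0) = -7 + q)
I(p, Y) = 4*√(Y² + p²) (I(p, Y) = 4*√(p² + Y²) = 4*√(Y² + p²))
67*I(-33, B(5)) = 67*(4*√((-7 + 5)² + (-33)²)) = 67*(4*√((-2)² + 1089)) = 67*(4*√(4 + 1089)) = 67*(4*√1093) = 268*√1093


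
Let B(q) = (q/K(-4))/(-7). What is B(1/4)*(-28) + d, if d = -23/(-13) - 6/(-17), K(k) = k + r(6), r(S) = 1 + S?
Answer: 1628/663 ≈ 2.4555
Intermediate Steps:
K(k) = 7 + k (K(k) = k + (1 + 6) = k + 7 = 7 + k)
d = 469/221 (d = -23*(-1/13) - 6*(-1/17) = 23/13 + 6/17 = 469/221 ≈ 2.1222)
B(q) = -q/21 (B(q) = (q/(7 - 4))/(-7) = (q/3)*(-⅐) = -q/21)
B(1/4)*(-28) + d = -1/21/4*(-28) + 469/221 = -1/21*¼*(-28) + 469/221 = -1/84*(-28) + 469/221 = ⅓ + 469/221 = 1628/663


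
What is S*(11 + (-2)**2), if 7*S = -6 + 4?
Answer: -30/7 ≈ -4.2857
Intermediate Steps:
S = -2/7 (S = (-6 + 4)/7 = (1/7)*(-2) = -2/7 ≈ -0.28571)
S*(11 + (-2)**2) = -2*(11 + (-2)**2)/7 = -2*(11 + 4)/7 = -2/7*15 = -30/7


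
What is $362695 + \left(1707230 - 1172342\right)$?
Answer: $897583$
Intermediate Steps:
$362695 + \left(1707230 - 1172342\right) = 362695 + 534888 = 897583$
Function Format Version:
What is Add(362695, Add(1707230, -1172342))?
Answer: 897583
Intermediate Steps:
Add(362695, Add(1707230, -1172342)) = Add(362695, 534888) = 897583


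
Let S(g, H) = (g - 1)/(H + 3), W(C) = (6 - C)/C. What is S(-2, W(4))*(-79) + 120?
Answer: 1314/7 ≈ 187.71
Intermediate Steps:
W(C) = (6 - C)/C
S(g, H) = (-1 + g)/(3 + H)
S(-2, W(4))*(-79) + 120 = ((-1 - 2)/(3 + (6 - 1*4)/4))*(-79) + 120 = (-3/(3 + (6 - 4)/4))*(-79) + 120 = (-3/(3 + (¼)*2))*(-79) + 120 = (-3/(3 + ½))*(-79) + 120 = (-3/(7/2))*(-79) + 120 = ((2/7)*(-3))*(-79) + 120 = -6/7*(-79) + 120 = 474/7 + 120 = 1314/7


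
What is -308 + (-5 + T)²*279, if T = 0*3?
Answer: 6667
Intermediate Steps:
T = 0
-308 + (-5 + T)²*279 = -308 + (-5 + 0)²*279 = -308 + (-5)²*279 = -308 + 25*279 = -308 + 6975 = 6667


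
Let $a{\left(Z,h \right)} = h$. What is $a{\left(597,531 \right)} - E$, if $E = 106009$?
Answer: $-105478$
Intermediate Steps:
$a{\left(597,531 \right)} - E = 531 - 106009 = -105478$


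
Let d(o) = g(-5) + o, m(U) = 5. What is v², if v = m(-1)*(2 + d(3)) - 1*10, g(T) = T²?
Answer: 19600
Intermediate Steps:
d(o) = 25 + o (d(o) = (-5)² + o = 25 + o)
v = 140 (v = 5*(2 + (25 + 3)) - 1*10 = 5*(2 + 28) - 10 = 5*30 - 10 = 150 - 10 = 140)
v² = 140² = 19600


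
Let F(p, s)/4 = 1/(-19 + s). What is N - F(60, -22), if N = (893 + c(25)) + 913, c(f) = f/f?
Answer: 74091/41 ≈ 1807.1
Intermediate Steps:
c(f) = 1
F(p, s) = 4/(-19 + s)
N = 1807 (N = (893 + 1) + 913 = 894 + 913 = 1807)
N - F(60, -22) = 1807 - 4/(-19 - 22) = 1807 - 4/(-41) = 1807 - 4*(-1)/41 = 1807 - 1*(-4/41) = 1807 + 4/41 = 74091/41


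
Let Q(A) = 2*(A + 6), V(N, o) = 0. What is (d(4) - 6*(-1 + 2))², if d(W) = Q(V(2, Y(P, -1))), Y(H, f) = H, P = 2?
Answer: 36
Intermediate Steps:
Q(A) = 12 + 2*A (Q(A) = 2*(6 + A) = 12 + 2*A)
d(W) = 12 (d(W) = 12 + 2*0 = 12 + 0 = 12)
(d(4) - 6*(-1 + 2))² = (12 - 6*(-1 + 2))² = (12 - 6*1)² = (12 - 6)² = 6² = 36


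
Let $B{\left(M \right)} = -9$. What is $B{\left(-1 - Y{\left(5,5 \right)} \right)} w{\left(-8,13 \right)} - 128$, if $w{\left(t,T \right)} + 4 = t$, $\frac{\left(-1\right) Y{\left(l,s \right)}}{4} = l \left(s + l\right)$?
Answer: $-20$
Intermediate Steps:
$Y{\left(l,s \right)} = - 4 l \left(l + s\right)$ ($Y{\left(l,s \right)} = - 4 l \left(s + l\right) = - 4 l \left(l + s\right)$)
$w{\left(t,T \right)} = -4 + t$
$B{\left(-1 - Y{\left(5,5 \right)} \right)} w{\left(-8,13 \right)} - 128 = - 9 \left(-4 - 8\right) - 128 = \left(-9\right) \left(-12\right) - 128 = 108 - 128 = -20$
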